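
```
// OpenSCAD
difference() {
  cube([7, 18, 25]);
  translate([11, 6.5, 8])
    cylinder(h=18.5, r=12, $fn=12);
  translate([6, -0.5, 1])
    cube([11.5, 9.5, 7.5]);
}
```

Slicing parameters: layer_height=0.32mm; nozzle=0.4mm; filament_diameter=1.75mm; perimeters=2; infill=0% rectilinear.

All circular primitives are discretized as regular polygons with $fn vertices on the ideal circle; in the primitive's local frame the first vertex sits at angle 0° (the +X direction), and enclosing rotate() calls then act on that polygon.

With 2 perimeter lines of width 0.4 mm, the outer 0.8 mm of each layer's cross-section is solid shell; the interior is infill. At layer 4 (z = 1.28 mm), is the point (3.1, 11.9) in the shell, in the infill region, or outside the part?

infill

At z = 1.28 mm: the cube is present — its section is the full 7×18 rectangle; the cylinder at (11, 6.5) does not reach this height (z outside [8, 26.5]); the cube at (6, -0.5) (footprint 11.5×9.5) is included at this height; After the difference (first − rest): starting from the 7×18 cube, the 11.5×9.5 cube at (6, -0.5) partially overlaps it — only the 9.00 mm² overlap (of its 109.25 mm²) is removed, clipping the outline — 1 connected region. Overall, the cross-section is a single solid region. The nearest boundary edge runs (0.00, 0.00)→(0.00, 18.00); distance from the point to it = 3.10 mm. The point is inside the cross-section and 3.10 mm from the nearest boundary — more than the 0.8 mm shell width (2 × 0.4), so it's in the infill interior.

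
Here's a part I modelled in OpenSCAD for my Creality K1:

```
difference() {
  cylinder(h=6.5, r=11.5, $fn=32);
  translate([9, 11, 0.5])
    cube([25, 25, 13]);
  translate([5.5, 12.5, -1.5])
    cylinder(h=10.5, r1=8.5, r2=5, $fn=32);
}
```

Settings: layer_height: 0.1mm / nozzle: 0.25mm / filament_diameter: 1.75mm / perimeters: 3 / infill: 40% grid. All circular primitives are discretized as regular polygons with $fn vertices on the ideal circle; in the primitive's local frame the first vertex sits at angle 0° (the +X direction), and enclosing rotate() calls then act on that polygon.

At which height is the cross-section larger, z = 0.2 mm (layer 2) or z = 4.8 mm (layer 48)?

Layer 2 (z = 0.2): the r=11.5 cylinder gives a regular 32-gon of circumradius 11.5 (constant along its height) (area = (32/2)·11.500²·sin(360°/32) = 412.81 mm²); the cube at (9, 11) is absent (z outside [0.5, 13.5]); the cone at (5.5, 12.5) contributes a regular 32-gon of circumradius 7.933 (interpolated between r1=8.5 and r2=5 at t=0.162) (area = (32/2)·7.933²·sin(360°/32) = 196.46 mm²); After the difference (first − rest): starting from the r=11.5 cylinder (412.81 mm²), the cone at (5.5, 12.5) partially overlaps it — only the 52.72 mm² overlap (of its 196.46 mm²) is removed, clipping the outline — area = 360.09 mm². So its area = 360.09 mm². Layer 48 (z = 4.8): the r=11.5 cylinder gives a regular 32-gon of circumradius 11.5 (constant along its height) (area = (32/2)·11.500²·sin(360°/32) = 412.81 mm²); the cube at (9, 11) (footprint 25×25) is included at this height (area 625.00 mm²); the cone at (5.5, 12.5): at t=0.600 of its height the radius interpolates to r₁+(r₂−r₁)t = 6.400, giving a regular 32-gon of that circumradius (area = (32/2)·6.400²·sin(360°/32) = 127.85 mm²); Subtracting the remaining from the first: starting from the r=11.5 cylinder (412.81 mm²), the 25×25 cube at (9, 11) misses the remaining region (no effect); the cone at (5.5, 12.5) partially overlaps it — only the 31.00 mm² overlap (of its 127.85 mm²) is removed, clipping the outline — area = 381.81 mm². So its area = 381.81 mm². Layer 48 is larger (381.81 vs 360.09 mm²).

layer 48 (z = 4.8 mm)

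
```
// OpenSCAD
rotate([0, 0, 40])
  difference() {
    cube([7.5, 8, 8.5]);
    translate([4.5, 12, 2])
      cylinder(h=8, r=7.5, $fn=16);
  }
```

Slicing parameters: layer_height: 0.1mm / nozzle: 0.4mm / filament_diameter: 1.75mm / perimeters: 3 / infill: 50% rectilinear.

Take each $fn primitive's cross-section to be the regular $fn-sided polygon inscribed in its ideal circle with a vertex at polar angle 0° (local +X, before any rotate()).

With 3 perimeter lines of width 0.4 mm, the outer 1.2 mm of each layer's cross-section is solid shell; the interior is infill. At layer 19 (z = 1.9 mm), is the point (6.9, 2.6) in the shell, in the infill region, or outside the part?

At z = 1.9 mm: the cube (footprint 7.5×8) is included at this height; the cylinder at (4.5, 12) does not reach this height (z outside [2, 10]); Subtracting the remaining from the first: none of the subtracted shapes is present at this height, so the 7.5×8 cube is unchanged — 1 connected region; (rotated 40° about Z; rotation is an isometry so areas/perimeters/island counts are preserved). Overall, the cross-section is a single solid region. Undo the 40° rotation: the query point maps to (6.957, -2.444) in the un-rotated model frame. The nearest boundary edge runs (0.00, 0.00)→(7.50, 0.00); distance from the point to it = 2.44 mm. The point is not inside any of the regions above, so it lies outside the cross-section (2.44 mm from the nearest boundary).

outside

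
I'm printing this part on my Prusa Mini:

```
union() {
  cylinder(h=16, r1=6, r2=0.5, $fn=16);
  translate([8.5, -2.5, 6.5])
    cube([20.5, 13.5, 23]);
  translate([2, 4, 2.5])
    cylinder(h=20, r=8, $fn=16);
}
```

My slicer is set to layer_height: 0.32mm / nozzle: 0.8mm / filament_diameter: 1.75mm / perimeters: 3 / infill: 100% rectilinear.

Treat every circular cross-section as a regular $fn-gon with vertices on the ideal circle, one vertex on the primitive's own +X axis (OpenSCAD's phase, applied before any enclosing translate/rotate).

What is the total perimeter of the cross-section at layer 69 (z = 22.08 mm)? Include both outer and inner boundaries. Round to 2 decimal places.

At z = 22.08 mm: the cone does not reach this height (z outside [0, 16]); the cube at (8.5, -2.5) is present — its section is the full 20.5×13.5 rectangle (perimeter 68.00 mm); the r=8 cylinder at (2, 4) contributes a regular 16-gon of circumradius 8 (perimeter = 2·16·8.000·sin(180°/16) = 49.94 mm); Combining (union): the regions partially overlap (shared area 8.51 mm²), so the edge portions inside another operand are dropped and the merged outline is re-measured after clipping — boundary = 99.70 mm. Overall, the cross-section is a single solid region. Total boundary length (outer) = 99.70 mm.

99.70 mm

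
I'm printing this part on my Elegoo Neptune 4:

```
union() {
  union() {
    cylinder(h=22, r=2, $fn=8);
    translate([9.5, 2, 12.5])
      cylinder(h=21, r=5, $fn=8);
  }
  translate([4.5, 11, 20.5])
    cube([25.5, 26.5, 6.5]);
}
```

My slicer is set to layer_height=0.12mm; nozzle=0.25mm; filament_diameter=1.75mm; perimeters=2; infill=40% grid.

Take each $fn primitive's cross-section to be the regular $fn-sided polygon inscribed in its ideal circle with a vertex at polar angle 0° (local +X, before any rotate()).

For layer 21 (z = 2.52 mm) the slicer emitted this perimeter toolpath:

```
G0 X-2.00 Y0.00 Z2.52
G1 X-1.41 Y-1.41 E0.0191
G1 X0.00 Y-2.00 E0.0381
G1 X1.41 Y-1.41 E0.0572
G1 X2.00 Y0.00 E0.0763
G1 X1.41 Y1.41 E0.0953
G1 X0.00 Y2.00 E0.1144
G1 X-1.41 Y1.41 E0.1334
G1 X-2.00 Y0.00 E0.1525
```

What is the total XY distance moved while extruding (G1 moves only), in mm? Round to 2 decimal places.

12.23 mm

Sum the Euclidean lengths of each G1 segment: total = 12.23 mm.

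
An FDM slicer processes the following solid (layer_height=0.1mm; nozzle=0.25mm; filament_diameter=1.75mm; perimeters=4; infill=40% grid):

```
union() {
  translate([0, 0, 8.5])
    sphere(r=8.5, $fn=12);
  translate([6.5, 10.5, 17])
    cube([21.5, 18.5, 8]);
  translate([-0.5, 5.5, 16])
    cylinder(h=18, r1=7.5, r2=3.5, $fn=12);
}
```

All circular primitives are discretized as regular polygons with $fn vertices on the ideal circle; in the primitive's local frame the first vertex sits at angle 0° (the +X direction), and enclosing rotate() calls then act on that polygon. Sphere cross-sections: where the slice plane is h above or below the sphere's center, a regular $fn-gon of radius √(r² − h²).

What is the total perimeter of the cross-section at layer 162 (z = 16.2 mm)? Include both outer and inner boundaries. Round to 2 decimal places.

48.45 mm

At z = 16.2 mm: the r=8.5 sphere contributes a regular 12-gon of circumradius √(8.5²−7.7²) = 3.600 (perimeter = 2·12·3.600·sin(180°/12) = 22.36 mm); the cube at (6.5, 10.5) does not reach this height (z outside [17, 25]); the cone at (-0.5, 5.5): at t=0.011 of its height the radius interpolates to r₁+(r₂−r₁)t = 7.456, giving a regular 12-gon of that circumradius (perimeter = 2·12·7.456·sin(180°/12) = 46.31 mm); Merging all regions: the regions partially overlap (shared area 29.68 mm²), so the edge portions inside another operand are dropped and the merged outline is re-measured after clipping — boundary = 48.45 mm. Overall, the cross-section is a single solid region. Total boundary length (outer) = 48.45 mm.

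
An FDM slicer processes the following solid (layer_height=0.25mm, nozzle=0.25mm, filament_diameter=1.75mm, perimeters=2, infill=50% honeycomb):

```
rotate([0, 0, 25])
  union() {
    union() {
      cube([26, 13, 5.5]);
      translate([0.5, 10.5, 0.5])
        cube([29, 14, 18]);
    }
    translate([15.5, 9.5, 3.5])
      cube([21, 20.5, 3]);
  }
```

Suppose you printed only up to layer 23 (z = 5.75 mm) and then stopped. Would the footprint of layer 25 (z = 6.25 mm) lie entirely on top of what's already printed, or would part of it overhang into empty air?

Compare the two slices. At z = 5.75: the cube is not intersected at this z (z outside [0, 5.5]); the cube at (0.5, 10.5) (footprint 29×14) is included at this height (area 406.00 mm²); Taking the union: only the 29×14 cube at (0.5, 10.5) is present, so the union is just that shape — area = 406.00 mm²; the cube at (15.5, 9.5) is present — its section is the full 21×20.5 rectangle (area 430.50 mm²); Taking the union: the regions partially overlap — summed areas 836.50 mm² minus the doubly-counted overlap 196.00 mm² gives 640.50 mm² — area = 640.50 mm²; (rotated 25° about Z; rotation is an isometry so areas/perimeters/island counts are preserved). At z = 6.25: the cube is absent (z outside [0, 5.5]); the cube at (0.5, 10.5) (footprint 29×14) is included at this height (area 406.00 mm²); Combining (union): only the 29×14 cube at (0.5, 10.5) is present, so the union is just that shape — area = 406.00 mm²; the 21×20.5 cube at (15.5, 9.5) contributes its full rectangle (area 430.50 mm²); Merging all regions: the regions partially overlap — summed areas 836.50 mm² minus the doubly-counted overlap 196.00 mm² gives 640.50 mm² — area = 640.50 mm²; (whole slice rotated 25° about Z — lengths, areas and connectivity unchanged). Checking containment: the cross-section at z = 6.25 is a subset of the cross-section at z = 5.75.

entirely on top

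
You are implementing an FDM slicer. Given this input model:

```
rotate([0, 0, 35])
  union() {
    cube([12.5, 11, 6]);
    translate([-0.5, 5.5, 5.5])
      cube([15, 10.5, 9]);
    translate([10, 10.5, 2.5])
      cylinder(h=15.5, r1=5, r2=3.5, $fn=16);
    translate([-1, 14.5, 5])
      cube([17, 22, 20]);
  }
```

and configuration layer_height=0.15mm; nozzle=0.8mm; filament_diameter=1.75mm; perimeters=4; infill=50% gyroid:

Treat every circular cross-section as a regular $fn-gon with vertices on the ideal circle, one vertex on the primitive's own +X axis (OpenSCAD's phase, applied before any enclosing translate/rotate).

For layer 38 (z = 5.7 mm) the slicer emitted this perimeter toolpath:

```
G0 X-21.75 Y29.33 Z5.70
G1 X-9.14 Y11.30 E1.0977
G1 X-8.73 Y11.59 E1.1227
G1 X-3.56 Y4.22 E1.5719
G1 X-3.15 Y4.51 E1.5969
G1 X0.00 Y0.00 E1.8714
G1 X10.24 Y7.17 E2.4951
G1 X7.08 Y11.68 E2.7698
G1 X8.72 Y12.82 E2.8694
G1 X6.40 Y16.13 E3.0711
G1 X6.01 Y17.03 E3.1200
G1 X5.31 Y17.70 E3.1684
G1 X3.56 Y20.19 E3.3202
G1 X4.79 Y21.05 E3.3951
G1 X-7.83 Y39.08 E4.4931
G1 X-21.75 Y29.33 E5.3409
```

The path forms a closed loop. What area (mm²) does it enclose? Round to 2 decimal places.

Apply the shoelace formula to the sequence of (X, Y) vertices; enclosed area = 577.90 mm².

577.90 mm²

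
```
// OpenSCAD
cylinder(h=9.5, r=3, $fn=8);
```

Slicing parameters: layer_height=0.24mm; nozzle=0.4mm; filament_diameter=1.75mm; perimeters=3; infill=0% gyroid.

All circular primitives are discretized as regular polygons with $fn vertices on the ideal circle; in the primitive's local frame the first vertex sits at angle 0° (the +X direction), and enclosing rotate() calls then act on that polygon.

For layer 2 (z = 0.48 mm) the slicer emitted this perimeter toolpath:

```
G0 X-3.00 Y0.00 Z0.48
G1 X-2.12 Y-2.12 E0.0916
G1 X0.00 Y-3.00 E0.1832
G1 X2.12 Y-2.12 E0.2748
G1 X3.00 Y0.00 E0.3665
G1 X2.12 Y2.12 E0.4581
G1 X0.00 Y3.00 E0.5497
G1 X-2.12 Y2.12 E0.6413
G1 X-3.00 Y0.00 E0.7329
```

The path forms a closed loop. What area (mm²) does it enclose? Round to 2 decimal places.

25.44 mm²

Apply the shoelace formula to the sequence of (X, Y) vertices; enclosed area = 25.44 mm².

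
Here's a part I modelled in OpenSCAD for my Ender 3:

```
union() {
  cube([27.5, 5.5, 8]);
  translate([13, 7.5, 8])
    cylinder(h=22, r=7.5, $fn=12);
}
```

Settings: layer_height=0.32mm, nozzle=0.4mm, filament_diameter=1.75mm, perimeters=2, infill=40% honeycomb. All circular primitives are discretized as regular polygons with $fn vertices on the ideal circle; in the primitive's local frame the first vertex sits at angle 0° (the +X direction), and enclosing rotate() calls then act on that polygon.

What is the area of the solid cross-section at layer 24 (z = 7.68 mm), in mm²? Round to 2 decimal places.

151.25 mm²

At z = 7.68 mm: the cube (footprint 27.5×5.5) is included at this height (area 151.25 mm²); the cylinder at (13, 7.5) does not reach this height (z outside [8, 30]); Combining (union): only the 27.5×5.5 cube is present, so the union is just that shape — area = 151.25 mm². Overall, the cross-section is a single solid region. Net area = 151.25 mm².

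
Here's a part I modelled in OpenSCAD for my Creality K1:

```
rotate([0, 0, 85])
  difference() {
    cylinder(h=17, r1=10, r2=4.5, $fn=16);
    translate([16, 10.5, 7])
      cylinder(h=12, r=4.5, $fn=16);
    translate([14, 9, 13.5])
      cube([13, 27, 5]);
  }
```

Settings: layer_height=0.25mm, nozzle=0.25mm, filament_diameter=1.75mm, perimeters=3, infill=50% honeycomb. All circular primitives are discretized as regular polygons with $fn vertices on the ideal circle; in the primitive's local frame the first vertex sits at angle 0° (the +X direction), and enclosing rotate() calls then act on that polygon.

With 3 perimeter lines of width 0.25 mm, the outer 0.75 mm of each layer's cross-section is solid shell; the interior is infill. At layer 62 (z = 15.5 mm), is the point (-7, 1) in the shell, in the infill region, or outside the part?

outside

At z = 15.5 mm: the cone: at t=0.912 of its height the radius interpolates to r₁+(r₂−r₁)t = 4.985, giving a regular 16-gon of that circumradius; the r=4.5 cylinder at (16, 10.5) gives a regular 16-gon of circumradius 4.5 (constant along its height); the cube at (14, 9) is present — its section is the full 13×27 rectangle; Subtracting the remaining from the first: starting from the cone, the r=4.5 cylinder at (16, 10.5) misses the remaining region (no effect); the 13×27 cube at (14, 9) misses the remaining region (no effect) — 1 connected region; (whole slice rotated 85° about Z — lengths, areas and connectivity unchanged). Overall, the cross-section is a single solid region. Undo the 85° rotation: the query point maps to (0.386, 7.061) in the un-rotated model frame. The nearest boundary edge runs (-1.91, 4.61)→(0.00, 4.99); distance from the point to it = 2.11 mm. The point is not inside any of the regions above, so it lies outside the cross-section (2.11 mm from the nearest boundary).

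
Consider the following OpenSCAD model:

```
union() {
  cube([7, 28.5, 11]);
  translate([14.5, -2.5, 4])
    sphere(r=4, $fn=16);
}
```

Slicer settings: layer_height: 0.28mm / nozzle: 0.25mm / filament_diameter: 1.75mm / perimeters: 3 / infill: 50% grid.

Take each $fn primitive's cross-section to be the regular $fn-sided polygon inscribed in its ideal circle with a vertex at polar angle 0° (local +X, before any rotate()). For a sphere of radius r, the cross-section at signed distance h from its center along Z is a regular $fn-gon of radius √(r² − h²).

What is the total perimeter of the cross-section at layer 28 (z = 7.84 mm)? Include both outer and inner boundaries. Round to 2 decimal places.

77.99 mm

At z = 7.84 mm: the cube is present — its section is the full 7×28.5 rectangle (perimeter 71.00 mm); the r=4 sphere at (14.5, -2.5) contributes a regular 16-gon of circumradius √(4²−3.84²) = 1.120 (perimeter = 2·16·1.120·sin(180°/16) = 6.99 mm); Combining (union): the 2 present regions are separate (no shared area or edge), so areas and boundary lengths simply add and each stays a separate island — boundary = 77.99 mm. Overall, the cross-section has 2 separate islands. Total boundary length (outer) = 77.99 mm.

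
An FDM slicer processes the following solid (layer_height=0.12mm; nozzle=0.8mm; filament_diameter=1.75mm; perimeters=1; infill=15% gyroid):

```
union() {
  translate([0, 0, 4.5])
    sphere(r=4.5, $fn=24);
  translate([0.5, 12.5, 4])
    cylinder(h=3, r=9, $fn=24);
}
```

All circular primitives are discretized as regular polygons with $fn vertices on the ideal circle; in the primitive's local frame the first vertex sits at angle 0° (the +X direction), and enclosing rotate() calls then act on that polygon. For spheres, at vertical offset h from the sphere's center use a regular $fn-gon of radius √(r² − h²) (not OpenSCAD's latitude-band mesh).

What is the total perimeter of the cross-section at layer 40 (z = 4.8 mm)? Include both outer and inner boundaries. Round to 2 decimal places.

At z = 4.8 mm: the r=4.5 sphere contributes a regular 24-gon of circumradius √(4.5²−0.3²) = 4.490 (perimeter = 2·24·4.490·sin(180°/24) = 28.13 mm); the r=9 cylinder at (0.5, 12.5) gives a regular 24-gon of circumradius 9 (constant along its height) (perimeter = 2·24·9.000·sin(180°/24) = 56.39 mm); Taking the union: the regions partially overlap (shared area 2.75 mm²), so the edge portions inside another operand are dropped and the merged outline is re-measured after clipping — boundary = 75.11 mm. Overall, the cross-section is a single solid region. Total boundary length (outer) = 75.11 mm.

75.11 mm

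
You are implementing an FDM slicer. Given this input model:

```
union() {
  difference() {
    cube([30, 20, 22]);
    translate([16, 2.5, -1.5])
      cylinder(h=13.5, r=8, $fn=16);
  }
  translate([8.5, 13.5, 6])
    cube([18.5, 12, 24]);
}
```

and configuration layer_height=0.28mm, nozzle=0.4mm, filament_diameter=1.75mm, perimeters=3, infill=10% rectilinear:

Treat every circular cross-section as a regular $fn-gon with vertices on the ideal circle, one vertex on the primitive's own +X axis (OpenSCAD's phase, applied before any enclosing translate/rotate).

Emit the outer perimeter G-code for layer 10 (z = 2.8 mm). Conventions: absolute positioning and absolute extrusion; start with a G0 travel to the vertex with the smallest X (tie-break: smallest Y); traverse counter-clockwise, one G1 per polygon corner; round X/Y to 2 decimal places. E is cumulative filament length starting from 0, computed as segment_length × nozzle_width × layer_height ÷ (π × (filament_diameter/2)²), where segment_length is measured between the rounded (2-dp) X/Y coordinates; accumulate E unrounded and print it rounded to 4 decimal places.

At z = 2.8 mm: the 30×20 cube contributes its full rectangle; the r=8 cylinder at (16, 2.5) contributes a regular 16-gon of circumradius 8; After the difference (first − rest): starting from the 30×20 cube, the r=8 cylinder at (16, 2.5) partially overlaps it — only the 136.72 mm² overlap (of its 195.93 mm²) is removed, clipping the outline — 1 connected region; the cube at (8.5, 13.5) does not reach this height (z outside [6, 30]); Combining (union): only that combined region is present, so the union is just that shape — 1 connected region. The outline is a single polygon with 15 vertices. Extrusion per mm of travel: 0.4 × 0.28 / (π × 0.875²) = 0.046564. Accumulating E over each segment gives final E = 5.3582.

G0 X0.00 Y0.00 Z2.80
G1 X8.50 Y0.00 E0.3958
G1 X8.00 Y2.50 E0.5145
G1 X8.61 Y5.56 E0.6598
G1 X10.34 Y8.16 E0.8052
G1 X12.94 Y9.89 E0.9506
G1 X16.00 Y10.50 E1.0959
G1 X19.06 Y9.89 E1.2412
G1 X21.66 Y8.16 E1.3866
G1 X23.39 Y5.56 E1.5321
G1 X24.00 Y2.50 E1.6773
G1 X23.50 Y0.00 E1.7961
G1 X30.00 Y0.00 E2.0987
G1 X30.00 Y20.00 E3.0300
G1 X0.00 Y20.00 E4.4269
G1 X0.00 Y0.00 E5.3582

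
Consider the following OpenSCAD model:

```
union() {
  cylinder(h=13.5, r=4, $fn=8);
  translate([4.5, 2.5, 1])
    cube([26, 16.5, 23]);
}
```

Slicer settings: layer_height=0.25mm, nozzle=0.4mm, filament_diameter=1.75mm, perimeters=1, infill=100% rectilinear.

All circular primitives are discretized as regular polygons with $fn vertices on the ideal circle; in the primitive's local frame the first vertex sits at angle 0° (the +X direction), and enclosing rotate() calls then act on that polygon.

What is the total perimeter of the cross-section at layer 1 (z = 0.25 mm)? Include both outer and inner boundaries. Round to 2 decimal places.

At z = 0.25 mm: the r=4 cylinder gives a regular 8-gon of circumradius 4 (constant along its height) (perimeter = 2·8·4.000·sin(180°/8) = 24.49 mm); the cube at (4.5, 2.5) is absent (z outside [1, 24]); Taking the union: only the r=4 cylinder is present, so the union is just that shape — boundary = 24.49 mm. Overall, the cross-section is a single solid region. Total boundary length (outer) = 24.49 mm.

24.49 mm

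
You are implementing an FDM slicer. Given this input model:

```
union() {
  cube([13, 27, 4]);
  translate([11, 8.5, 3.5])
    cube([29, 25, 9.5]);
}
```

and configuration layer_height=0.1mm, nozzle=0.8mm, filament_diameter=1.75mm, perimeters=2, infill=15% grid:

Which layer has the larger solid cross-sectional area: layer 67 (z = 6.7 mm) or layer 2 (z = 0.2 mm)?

layer 67 (z = 6.7 mm)

Layer 67 (z = 6.7): the cube is absent (z outside [0, 4]); the cube at (11, 8.5) is present — its section is the full 29×25 rectangle (area 725.00 mm²); Merging all regions: only the 29×25 cube at (11, 8.5) is present, so the union is just that shape — area = 725.00 mm². So its area = 725.00 mm². Layer 2 (z = 0.2): the cube is present — its section is the full 13×27 rectangle (area 351.00 mm²); the cube at (11, 8.5) does not reach this height (z outside [3.5, 13]); Merging all regions: only the 13×27 cube is present, so the union is just that shape — area = 351.00 mm². So its area = 351.00 mm². Layer 67 is larger (725.00 vs 351.00 mm²).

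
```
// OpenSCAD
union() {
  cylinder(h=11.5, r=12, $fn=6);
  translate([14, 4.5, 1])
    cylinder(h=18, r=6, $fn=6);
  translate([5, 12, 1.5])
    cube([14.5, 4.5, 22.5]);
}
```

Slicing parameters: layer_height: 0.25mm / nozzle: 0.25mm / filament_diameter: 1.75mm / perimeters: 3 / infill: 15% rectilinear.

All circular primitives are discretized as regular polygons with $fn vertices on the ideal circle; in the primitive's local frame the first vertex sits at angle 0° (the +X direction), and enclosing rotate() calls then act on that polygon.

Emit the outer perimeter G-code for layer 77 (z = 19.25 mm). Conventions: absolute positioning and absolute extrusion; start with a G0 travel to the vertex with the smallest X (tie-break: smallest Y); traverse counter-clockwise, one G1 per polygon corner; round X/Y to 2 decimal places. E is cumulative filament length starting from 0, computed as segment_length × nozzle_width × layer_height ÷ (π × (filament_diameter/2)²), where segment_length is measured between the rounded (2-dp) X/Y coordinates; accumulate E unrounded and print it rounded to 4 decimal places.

At z = 19.25 mm: the cylinder does not reach this height (z outside [0, 11.5]); the cylinder at (14, 4.5) is not intersected at this z (z outside [1, 19]); the 14.5×4.5 cube at (5, 12) contributes its full rectangle; Taking the union: only the 14.5×4.5 cube at (5, 12) is present, so the union is just that shape — 1 connected region. The outline is a single polygon with 4 vertices. Extrusion per mm of travel: 0.25 × 0.25 / (π × 0.875²) = 0.025984. Accumulating E over each segment gives final E = 0.9874.

G0 X5.00 Y12.00 Z19.25
G1 X19.50 Y12.00 E0.3768
G1 X19.50 Y16.50 E0.4937
G1 X5.00 Y16.50 E0.8705
G1 X5.00 Y12.00 E0.9874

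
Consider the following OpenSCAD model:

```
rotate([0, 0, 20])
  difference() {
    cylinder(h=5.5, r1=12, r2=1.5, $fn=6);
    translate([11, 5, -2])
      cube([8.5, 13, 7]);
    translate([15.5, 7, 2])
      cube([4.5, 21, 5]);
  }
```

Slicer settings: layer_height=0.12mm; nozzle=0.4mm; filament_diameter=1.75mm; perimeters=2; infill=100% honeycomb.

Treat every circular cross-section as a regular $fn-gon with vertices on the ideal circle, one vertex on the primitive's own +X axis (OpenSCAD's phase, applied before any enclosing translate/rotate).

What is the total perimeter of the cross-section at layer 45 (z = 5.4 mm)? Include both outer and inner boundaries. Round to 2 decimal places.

10.15 mm

At z = 5.4 mm: the cone (r1=12→r2=1.5) has section circumradius 1.691 here — a regular 6-gon (perimeter = 2·6·1.691·sin(180°/6) = 10.15 mm); the cube at (11, 5) is absent (z outside [-2, 5]); the 4.5×21 cube at (15.5, 7) contributes its full rectangle (perimeter 51.00 mm); Subtracting the remaining from the first: starting from the cone, the 4.5×21 cube at (15.5, 7) misses the remaining region (no effect) — boundary = 10.15 mm; (whole slice rotated 20° about Z — lengths, areas and connectivity unchanged). Overall, the cross-section is a single solid region. Total boundary length (outer) = 10.15 mm.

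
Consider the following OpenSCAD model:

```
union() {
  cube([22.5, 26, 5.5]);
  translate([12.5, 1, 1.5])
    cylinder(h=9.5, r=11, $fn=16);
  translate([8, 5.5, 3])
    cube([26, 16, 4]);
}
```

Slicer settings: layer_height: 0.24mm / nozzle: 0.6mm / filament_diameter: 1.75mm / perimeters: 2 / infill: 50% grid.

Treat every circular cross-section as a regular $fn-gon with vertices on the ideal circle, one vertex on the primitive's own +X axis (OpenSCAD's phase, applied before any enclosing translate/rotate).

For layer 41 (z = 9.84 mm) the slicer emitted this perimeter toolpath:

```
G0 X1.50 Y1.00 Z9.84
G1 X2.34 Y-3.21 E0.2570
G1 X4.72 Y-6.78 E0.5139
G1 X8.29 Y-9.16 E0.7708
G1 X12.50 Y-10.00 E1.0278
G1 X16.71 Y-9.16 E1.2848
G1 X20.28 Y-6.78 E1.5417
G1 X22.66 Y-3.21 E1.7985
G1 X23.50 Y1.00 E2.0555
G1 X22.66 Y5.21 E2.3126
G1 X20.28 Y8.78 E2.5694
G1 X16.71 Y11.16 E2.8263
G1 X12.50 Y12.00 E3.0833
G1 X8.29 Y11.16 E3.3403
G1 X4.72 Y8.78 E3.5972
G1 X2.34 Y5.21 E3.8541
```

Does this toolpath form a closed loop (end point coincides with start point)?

Start point (G0): (1.50, 1.00). End point (last G1): the path does not return to the start — open.

no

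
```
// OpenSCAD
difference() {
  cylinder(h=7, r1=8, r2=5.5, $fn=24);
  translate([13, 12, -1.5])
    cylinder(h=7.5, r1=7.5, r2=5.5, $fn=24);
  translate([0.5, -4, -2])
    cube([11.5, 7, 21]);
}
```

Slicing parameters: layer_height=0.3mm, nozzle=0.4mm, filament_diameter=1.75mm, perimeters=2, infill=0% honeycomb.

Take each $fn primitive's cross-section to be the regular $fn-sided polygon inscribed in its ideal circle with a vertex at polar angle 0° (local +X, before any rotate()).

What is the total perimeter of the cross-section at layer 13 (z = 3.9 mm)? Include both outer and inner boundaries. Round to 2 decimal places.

50.98 mm

At z = 3.9 mm: the cone (r1=8→r2=5.5) has section circumradius 6.607 here — a regular 24-gon (perimeter = 2·24·6.607·sin(180°/24) = 41.40 mm); the cone at (13, 12): at t=0.720 of its height the radius interpolates to r₁+(r₂−r₁)t = 6.060, giving a regular 24-gon of that circumradius (perimeter = 2·24·6.060·sin(180°/24) = 37.97 mm); the cube at (0.5, -4) (footprint 11.5×7) is included at this height (perimeter 37.00 mm); Subtracting the remaining from the first: starting from the cone, the cone at (13, 12) misses the remaining region (no effect); the 11.5×7 cube at (0.5, -4) partially overlaps it — only the 40.04 mm² overlap (of its 80.50 mm²) is removed, clipping the outline — boundary = 50.98 mm. Overall, the cross-section is a single solid region. Total boundary length (outer) = 50.98 mm.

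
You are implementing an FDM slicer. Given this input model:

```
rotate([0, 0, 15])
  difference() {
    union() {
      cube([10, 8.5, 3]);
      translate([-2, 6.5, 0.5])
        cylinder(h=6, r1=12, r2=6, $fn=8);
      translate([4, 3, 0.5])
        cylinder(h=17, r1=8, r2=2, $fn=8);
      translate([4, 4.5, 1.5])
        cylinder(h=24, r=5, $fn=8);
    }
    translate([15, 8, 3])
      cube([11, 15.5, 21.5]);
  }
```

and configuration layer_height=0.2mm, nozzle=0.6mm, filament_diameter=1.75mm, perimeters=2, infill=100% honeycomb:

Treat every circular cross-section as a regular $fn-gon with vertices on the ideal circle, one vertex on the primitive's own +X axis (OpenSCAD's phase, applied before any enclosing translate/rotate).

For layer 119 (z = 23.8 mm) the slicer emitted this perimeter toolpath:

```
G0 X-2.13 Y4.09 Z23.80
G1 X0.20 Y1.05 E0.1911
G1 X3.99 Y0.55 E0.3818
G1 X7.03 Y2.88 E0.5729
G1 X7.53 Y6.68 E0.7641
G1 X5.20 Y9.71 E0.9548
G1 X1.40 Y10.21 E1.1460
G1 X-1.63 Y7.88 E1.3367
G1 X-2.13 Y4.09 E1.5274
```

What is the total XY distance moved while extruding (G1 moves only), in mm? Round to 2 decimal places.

30.62 mm

Sum the Euclidean lengths of each G1 segment: total = 30.62 mm.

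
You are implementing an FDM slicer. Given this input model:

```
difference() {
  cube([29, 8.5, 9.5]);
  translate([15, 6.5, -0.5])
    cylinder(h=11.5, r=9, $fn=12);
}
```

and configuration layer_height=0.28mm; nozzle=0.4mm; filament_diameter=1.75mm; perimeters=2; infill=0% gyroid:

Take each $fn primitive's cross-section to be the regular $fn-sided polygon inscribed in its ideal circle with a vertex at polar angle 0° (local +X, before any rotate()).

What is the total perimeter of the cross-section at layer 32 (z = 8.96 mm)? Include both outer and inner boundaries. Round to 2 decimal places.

At z = 8.96 mm: the 29×8.5 cube contributes its full rectangle (perimeter 75.00 mm); the cylinder at (15, 6.5): section is a regular 12-gon, circumradius r=9 (perimeter = 2·12·9.000·sin(180°/12) = 55.90 mm); Taking the first minus the rest: starting from the 29×8.5 cube, the r=9 cylinder at (15, 6.5) partially overlaps it — only the 137.68 mm² overlap (of its 243.00 mm²) is removed, clipping the outline — boundary = 65.60 mm. Overall, the cross-section has 2 separate islands. Total boundary length (outer) = 65.60 mm.

65.60 mm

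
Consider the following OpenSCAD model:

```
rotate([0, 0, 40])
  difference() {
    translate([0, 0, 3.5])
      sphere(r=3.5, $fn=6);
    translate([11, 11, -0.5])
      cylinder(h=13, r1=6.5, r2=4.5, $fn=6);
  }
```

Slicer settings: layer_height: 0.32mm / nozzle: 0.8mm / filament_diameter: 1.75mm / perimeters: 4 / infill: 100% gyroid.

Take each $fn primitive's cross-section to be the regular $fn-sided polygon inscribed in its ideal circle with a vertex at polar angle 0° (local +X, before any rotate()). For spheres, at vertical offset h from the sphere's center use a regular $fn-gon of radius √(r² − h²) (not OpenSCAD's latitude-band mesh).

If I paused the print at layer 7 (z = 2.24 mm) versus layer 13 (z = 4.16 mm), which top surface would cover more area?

layer 13 (z = 4.16 mm)

Layer 7 (z = 2.24): the r=3.5 sphere slices to a regular 6-gon of circumradius 3.265 (√(r²−h²) with h=1.26 from center) (area = (6/2)·3.265²·sin(360°/6) = 27.70 mm²); the cone at (11, 11) contributes a regular 6-gon of circumradius 6.078 (interpolated between r1=6.5 and r2=4.5 at t=0.211) (area = (6/2)·6.078²·sin(360°/6) = 95.99 mm²); After the difference (first − rest): starting from the r=3.5 sphere (27.70 mm²), the cone at (11, 11) misses the remaining region (no effect) — area = 27.70 mm²; (whole slice rotated 40° about Z — lengths, areas and connectivity unchanged). So its area = 27.70 mm². Layer 13 (z = 4.16): the r=3.5 sphere slices to a regular 6-gon of circumradius 3.437 (√(r²−h²) with h=0.66 from center) (area = (6/2)·3.437²·sin(360°/6) = 30.69 mm²); the cone at (11, 11) contributes a regular 6-gon of circumradius 5.783 (interpolated between r1=6.5 and r2=4.5 at t=0.358) (area = (6/2)·5.783²·sin(360°/6) = 86.89 mm²); After the difference (first − rest): starting from the r=3.5 sphere (30.69 mm²), the cone at (11, 11) misses the remaining region (no effect) — area = 30.69 mm²; (rotated 40° about Z; rotation is an isometry so areas/perimeters/island counts are preserved). So its area = 30.69 mm². Layer 13 is larger (30.69 vs 27.70 mm²).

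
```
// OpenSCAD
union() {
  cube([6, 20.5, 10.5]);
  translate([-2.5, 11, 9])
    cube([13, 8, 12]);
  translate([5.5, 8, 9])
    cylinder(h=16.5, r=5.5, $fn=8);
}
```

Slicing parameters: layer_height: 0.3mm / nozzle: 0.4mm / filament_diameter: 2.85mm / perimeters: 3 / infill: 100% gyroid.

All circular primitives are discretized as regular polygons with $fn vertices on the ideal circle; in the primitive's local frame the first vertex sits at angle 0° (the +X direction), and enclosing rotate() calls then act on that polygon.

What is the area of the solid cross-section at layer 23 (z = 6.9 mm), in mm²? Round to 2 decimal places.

123.00 mm²

At z = 6.9 mm: the cube (footprint 6×20.5) is included at this height (area 123.00 mm²); the cube at (-2.5, 11) is not intersected at this z (z outside [9, 21]); the cylinder at (5.5, 8) is not intersected at this z (z outside [9, 25.5]); Combining (union): only the 6×20.5 cube is present, so the union is just that shape — area = 123.00 mm². Overall, the cross-section is a single solid region. Net area = 123.00 mm².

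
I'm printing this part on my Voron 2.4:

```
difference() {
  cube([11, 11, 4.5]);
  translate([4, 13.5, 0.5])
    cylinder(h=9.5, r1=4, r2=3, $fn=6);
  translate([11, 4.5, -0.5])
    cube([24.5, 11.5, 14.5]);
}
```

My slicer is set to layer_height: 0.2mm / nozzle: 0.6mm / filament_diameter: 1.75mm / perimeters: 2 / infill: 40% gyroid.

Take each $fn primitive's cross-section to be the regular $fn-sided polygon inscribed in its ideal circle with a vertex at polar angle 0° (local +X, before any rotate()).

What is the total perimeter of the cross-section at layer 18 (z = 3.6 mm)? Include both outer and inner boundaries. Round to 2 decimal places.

At z = 3.6 mm: the cube (footprint 11×11) is included at this height (perimeter 44.00 mm); the cone at (4, 13.5) (r1=4→r2=3) has section circumradius 3.674 here — a regular 6-gon (perimeter = 2·6·3.674·sin(180°/6) = 22.04 mm); the cube at (11, 4.5) (footprint 24.5×11.5) is included at this height (perimeter 72.00 mm); After the difference (first − rest): starting from the 11×11 cube, the cone at (4, 13.5) partially overlaps it — only the 2.77 mm² overlap (of its 35.06 mm²) is removed, clipping the outline; the 24.5×11.5 cube at (11, 4.5) misses the remaining region (no effect) — boundary = 44.79 mm. Overall, the cross-section is a single solid region. Total boundary length (outer) = 44.79 mm.

44.79 mm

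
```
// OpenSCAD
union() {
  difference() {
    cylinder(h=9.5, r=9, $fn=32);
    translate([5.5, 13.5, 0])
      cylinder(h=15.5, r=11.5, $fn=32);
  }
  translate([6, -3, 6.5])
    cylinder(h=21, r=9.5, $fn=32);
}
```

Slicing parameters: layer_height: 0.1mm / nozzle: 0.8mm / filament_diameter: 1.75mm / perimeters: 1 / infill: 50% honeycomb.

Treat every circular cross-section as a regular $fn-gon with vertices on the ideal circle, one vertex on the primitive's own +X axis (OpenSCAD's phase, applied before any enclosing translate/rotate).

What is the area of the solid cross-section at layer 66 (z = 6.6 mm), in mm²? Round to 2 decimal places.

At z = 6.6 mm: the r=9 cylinder gives a regular 32-gon of circumradius 9 (constant along its height) (area = (32/2)·9.000²·sin(360°/32) = 252.84 mm²); the r=11.5 cylinder at (5.5, 13.5) gives a regular 32-gon of circumradius 11.5 (constant along its height) (area = (32/2)·11.500²·sin(360°/32) = 412.81 mm²); Subtracting the remaining from the first: starting from the r=9 cylinder (252.84 mm²), the r=11.5 cylinder at (5.5, 13.5) partially overlaps it — only the 57.10 mm² overlap (of its 412.81 mm²) is removed, clipping the outline — area = 195.74 mm²; the cylinder at (6, -3): section is a regular 32-gon, circumradius r=9.5 (area = (32/2)·9.500²·sin(360°/32) = 281.71 mm²); Merging all regions: the regions partially overlap — summed areas 477.45 mm² minus the doubly-counted overlap 118.38 mm² gives 359.06 mm² — area = 359.06 mm². Overall, the cross-section is a single solid region. Net area = 359.06 mm².

359.06 mm²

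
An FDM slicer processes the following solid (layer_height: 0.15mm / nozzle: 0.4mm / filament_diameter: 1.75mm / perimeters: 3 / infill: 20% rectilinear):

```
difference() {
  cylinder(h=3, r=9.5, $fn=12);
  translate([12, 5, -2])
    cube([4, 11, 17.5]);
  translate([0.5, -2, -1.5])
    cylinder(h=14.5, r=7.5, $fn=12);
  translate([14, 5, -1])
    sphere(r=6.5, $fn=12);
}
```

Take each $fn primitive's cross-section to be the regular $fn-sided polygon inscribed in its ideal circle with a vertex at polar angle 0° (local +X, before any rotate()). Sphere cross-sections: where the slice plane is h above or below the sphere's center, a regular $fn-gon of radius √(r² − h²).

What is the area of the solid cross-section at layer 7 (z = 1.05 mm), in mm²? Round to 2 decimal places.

At z = 1.05 mm: the r=9.5 cylinder gives a regular 12-gon of circumradius 9.5 (constant along its height) (area = (12/2)·9.500²·sin(360°/12) = 270.75 mm²); the cube at (12, 5) (footprint 4×11) is included at this height (area 44.00 mm²); the cylinder at (0.5, -2): section is a regular 12-gon, circumradius r=7.5 (area = (12/2)·7.500²·sin(360°/12) = 168.75 mm²); the r=6.5 sphere at (14, 5) contributes a regular 12-gon of circumradius √(6.5²−2.05²) = 6.168 (area = (12/2)·6.168²·sin(360°/12) = 114.14 mm²); Taking the first minus the rest: starting from the r=9.5 cylinder (270.75 mm²), the 4×11 cube at (12, 5) misses the remaining region (no effect); the r=7.5 cylinder at (0.5, -2) partially overlaps it — only the 168.22 mm² overlap (of its 168.75 mm²) is removed, clipping the outline; the r=6.5 sphere at (14, 5) partially overlaps it — only the 1.07 mm² overlap (of its 114.14 mm²) is removed, clipping the outline — area = 101.46 mm². Overall, the cross-section is a single solid region. Net area = 101.46 mm².

101.46 mm²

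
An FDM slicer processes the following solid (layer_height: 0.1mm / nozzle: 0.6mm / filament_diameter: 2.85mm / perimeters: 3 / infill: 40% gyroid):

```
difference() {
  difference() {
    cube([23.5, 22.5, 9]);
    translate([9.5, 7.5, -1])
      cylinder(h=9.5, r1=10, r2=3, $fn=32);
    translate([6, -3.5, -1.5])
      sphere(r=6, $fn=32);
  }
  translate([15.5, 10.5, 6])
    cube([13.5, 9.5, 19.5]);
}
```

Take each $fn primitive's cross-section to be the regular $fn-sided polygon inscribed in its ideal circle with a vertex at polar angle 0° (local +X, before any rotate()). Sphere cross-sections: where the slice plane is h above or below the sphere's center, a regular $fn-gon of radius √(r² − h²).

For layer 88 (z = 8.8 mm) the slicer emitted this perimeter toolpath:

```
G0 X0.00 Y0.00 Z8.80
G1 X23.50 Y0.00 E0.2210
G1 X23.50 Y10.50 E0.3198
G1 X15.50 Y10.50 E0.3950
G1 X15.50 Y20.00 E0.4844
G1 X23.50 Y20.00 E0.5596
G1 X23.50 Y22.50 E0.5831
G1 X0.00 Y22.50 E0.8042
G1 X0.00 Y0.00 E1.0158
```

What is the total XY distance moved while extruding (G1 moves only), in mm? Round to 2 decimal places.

108.00 mm

Sum the Euclidean lengths of each G1 segment: total = 108.00 mm.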